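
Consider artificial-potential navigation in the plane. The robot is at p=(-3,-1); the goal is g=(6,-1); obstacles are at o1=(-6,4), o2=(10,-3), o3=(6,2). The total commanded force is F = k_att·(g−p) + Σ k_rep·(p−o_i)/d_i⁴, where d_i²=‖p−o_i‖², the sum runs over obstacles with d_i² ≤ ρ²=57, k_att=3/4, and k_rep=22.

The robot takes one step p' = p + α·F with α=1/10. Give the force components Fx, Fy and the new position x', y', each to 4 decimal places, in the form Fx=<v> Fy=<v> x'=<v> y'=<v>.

Fx=6.8071 Fy=-0.0952 x'=-2.3193 y'=-1.0095

F_att = 3/4·(g−p) = 3/4·(9,0) = (6.7500,0.0000)
o1: d²=34 ≤ ρ²=57; F_rep = 22·(3,-5)/34² = (0.0571,-0.0952)
o2: d²=173 > ρ²=57 → inactive
o3: d²=90 > ρ²=57 → inactive
F = F_att + ΣF_rep = (6.8071,-0.0952)
p' = p + 1/10·F = (-2.3193,-1.0095)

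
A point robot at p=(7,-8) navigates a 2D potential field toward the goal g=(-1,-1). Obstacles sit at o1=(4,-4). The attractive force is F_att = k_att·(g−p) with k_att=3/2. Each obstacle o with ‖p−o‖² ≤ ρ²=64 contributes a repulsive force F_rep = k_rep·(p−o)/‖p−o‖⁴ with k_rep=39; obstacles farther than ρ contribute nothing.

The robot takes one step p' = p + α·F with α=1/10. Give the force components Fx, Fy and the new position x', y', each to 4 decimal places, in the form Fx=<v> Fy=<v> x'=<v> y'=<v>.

F_att = 3/2·(g−p) = 3/2·(-8,7) = (-12.0000,10.5000)
o1: d²=25 ≤ ρ²=64; F_rep = 39·(3,-4)/25² = (0.1872,-0.2496)
F = F_att + ΣF_rep = (-11.8128,10.2504)
p' = p + 1/10·F = (5.8187,-6.9750)

Fx=-11.8128 Fy=10.2504 x'=5.8187 y'=-6.9750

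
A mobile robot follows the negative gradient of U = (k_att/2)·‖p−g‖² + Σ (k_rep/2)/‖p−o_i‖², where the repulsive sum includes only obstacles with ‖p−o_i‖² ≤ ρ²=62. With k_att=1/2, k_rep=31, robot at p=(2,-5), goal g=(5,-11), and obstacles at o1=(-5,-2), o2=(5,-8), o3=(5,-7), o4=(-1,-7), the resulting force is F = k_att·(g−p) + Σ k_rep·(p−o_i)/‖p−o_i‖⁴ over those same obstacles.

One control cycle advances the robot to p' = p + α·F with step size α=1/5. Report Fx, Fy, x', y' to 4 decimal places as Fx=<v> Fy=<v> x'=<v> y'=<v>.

Fx=1.2775 Fy=-2.0069 x'=2.2555 y'=-5.4014

F_att = 1/2·(g−p) = 1/2·(3,-6) = (1.5000,-3.0000)
o1: d²=58 ≤ ρ²=62; F_rep = 31·(7,-3)/58² = (0.0645,-0.0276)
o2: d²=18 ≤ ρ²=62; F_rep = 31·(-3,3)/18² = (-0.2870,0.2870)
o3: d²=13 ≤ ρ²=62; F_rep = 31·(-3,2)/13² = (-0.5503,0.3669)
o4: d²=13 ≤ ρ²=62; F_rep = 31·(3,2)/13² = (0.5503,0.3669)
F = F_att + ΣF_rep = (1.2775,-2.0069)
p' = p + 1/5·F = (2.2555,-5.4014)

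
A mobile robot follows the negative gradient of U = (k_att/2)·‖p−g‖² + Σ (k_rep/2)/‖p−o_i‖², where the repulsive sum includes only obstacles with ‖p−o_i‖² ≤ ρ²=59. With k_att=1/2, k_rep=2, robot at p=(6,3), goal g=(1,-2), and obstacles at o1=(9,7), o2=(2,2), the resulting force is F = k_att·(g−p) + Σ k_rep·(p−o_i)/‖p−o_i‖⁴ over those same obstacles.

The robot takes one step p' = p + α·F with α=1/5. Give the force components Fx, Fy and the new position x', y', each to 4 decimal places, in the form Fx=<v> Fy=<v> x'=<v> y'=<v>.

Fx=-2.4819 Fy=-2.5059 x'=5.5036 y'=2.4988

F_att = 1/2·(g−p) = 1/2·(-5,-5) = (-2.5000,-2.5000)
o1: d²=25 ≤ ρ²=59; F_rep = 2·(-3,-4)/25² = (-0.0096,-0.0128)
o2: d²=17 ≤ ρ²=59; F_rep = 2·(4,1)/17² = (0.0277,0.0069)
F = F_att + ΣF_rep = (-2.4819,-2.5059)
p' = p + 1/5·F = (5.5036,2.4988)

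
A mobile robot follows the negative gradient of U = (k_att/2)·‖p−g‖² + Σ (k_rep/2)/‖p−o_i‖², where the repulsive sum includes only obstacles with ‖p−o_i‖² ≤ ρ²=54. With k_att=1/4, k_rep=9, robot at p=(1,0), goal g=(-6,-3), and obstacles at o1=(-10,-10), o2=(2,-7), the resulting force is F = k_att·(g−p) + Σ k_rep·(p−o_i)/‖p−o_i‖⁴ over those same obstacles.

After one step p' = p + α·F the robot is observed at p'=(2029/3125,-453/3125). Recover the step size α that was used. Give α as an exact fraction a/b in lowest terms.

F_att = 1/4·(g−p) = 1/4·(-7,-3) = (-1.7500,-0.7500)
o1: d²=221 > ρ²=54 → inactive
o2: d²=50 ≤ ρ²=54; F_rep = 9·(-1,7)/50² = (-0.0036,0.0252)
F = F_att + ΣF_rep = (-1.7536,-0.7248)
Δp = p'−p = (-0.3507,-0.1450); α = Δx/Fx = (-1096/3125) / (-1096/625) = 1/5
check: Δy/Fy = (-453/3125) / (-453/625) = 1/5 ✓

α = 1/5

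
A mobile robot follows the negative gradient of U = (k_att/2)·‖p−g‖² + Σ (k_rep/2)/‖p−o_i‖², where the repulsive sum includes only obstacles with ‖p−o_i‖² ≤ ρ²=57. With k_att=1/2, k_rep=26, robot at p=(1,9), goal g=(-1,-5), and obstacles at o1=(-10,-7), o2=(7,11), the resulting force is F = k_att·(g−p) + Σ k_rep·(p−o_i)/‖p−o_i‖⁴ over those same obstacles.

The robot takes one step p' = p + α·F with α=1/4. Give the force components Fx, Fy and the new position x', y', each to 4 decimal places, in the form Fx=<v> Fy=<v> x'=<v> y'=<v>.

F_att = 1/2·(g−p) = 1/2·(-2,-14) = (-1.0000,-7.0000)
o1: d²=377 > ρ²=57 → inactive
o2: d²=40 ≤ ρ²=57; F_rep = 26·(-6,-2)/40² = (-0.0975,-0.0325)
F = F_att + ΣF_rep = (-1.0975,-7.0325)
p' = p + 1/4·F = (0.7256,7.2419)

Fx=-1.0975 Fy=-7.0325 x'=0.7256 y'=7.2419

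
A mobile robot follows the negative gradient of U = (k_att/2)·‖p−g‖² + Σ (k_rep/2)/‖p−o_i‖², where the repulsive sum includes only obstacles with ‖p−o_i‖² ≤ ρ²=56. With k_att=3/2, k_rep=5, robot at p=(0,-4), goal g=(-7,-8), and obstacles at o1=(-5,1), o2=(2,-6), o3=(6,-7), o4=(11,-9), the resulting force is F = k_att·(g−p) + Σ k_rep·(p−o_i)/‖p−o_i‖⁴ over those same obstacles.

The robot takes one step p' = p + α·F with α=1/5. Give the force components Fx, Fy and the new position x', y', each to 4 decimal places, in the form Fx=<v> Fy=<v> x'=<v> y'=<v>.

Fx=-10.6611 Fy=-5.8463 x'=-2.1322 y'=-5.1693

F_att = 3/2·(g−p) = 3/2·(-7,-4) = (-10.5000,-6.0000)
o1: d²=50 ≤ ρ²=56; F_rep = 5·(5,-5)/50² = (0.0100,-0.0100)
o2: d²=8 ≤ ρ²=56; F_rep = 5·(-2,2)/8² = (-0.1562,0.1562)
o3: d²=45 ≤ ρ²=56; F_rep = 5·(-6,3)/45² = (-0.0148,0.0074)
o4: d²=146 > ρ²=56 → inactive
F = F_att + ΣF_rep = (-10.6611,-5.8463)
p' = p + 1/5·F = (-2.1322,-5.1693)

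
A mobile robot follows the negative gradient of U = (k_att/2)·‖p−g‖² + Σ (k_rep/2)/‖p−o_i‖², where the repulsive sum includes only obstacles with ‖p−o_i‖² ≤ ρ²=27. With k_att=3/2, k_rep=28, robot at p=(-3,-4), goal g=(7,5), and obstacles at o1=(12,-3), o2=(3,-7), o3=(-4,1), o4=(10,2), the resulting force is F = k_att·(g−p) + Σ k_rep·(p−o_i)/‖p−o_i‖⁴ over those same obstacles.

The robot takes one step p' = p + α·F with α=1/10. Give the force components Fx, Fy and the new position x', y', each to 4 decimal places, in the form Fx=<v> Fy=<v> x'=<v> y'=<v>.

F_att = 3/2·(g−p) = 3/2·(10,9) = (15.0000,13.5000)
o1: d²=226 > ρ²=27 → inactive
o2: d²=45 > ρ²=27 → inactive
o3: d²=26 ≤ ρ²=27; F_rep = 28·(1,-5)/26² = (0.0414,-0.2071)
o4: d²=205 > ρ²=27 → inactive
F = F_att + ΣF_rep = (15.0414,13.2929)
p' = p + 1/10·F = (-1.4959,-2.6707)

Fx=15.0414 Fy=13.2929 x'=-1.4959 y'=-2.6707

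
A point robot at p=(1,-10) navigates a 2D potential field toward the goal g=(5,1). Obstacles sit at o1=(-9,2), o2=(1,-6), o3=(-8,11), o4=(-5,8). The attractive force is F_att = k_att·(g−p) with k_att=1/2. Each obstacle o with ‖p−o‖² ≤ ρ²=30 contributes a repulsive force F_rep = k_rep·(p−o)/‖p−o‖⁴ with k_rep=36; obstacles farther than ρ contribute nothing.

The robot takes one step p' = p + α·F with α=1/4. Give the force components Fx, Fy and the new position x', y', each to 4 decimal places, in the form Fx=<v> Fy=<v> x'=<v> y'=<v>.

Fx=2.0000 Fy=4.9375 x'=1.5000 y'=-8.7656

F_att = 1/2·(g−p) = 1/2·(4,11) = (2.0000,5.5000)
o1: d²=244 > ρ²=30 → inactive
o2: d²=16 ≤ ρ²=30; F_rep = 36·(0,-4)/16² = (0.0000,-0.5625)
o3: d²=522 > ρ²=30 → inactive
o4: d²=360 > ρ²=30 → inactive
F = F_att + ΣF_rep = (2.0000,4.9375)
p' = p + 1/4·F = (1.5000,-8.7656)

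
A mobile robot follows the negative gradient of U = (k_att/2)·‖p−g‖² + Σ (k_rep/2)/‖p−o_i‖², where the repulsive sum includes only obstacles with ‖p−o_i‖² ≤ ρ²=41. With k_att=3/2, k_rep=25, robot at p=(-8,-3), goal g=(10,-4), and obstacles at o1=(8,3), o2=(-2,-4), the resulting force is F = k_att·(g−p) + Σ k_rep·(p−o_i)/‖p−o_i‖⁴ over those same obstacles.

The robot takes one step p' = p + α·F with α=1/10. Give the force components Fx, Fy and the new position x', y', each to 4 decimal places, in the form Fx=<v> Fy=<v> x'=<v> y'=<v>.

F_att = 3/2·(g−p) = 3/2·(18,-1) = (27.0000,-1.5000)
o1: d²=292 > ρ²=41 → inactive
o2: d²=37 ≤ ρ²=41; F_rep = 25·(-6,1)/37² = (-0.1096,0.0183)
F = F_att + ΣF_rep = (26.8904,-1.4817)
p' = p + 1/10·F = (-5.3110,-3.1482)

Fx=26.8904 Fy=-1.4817 x'=-5.3110 y'=-3.1482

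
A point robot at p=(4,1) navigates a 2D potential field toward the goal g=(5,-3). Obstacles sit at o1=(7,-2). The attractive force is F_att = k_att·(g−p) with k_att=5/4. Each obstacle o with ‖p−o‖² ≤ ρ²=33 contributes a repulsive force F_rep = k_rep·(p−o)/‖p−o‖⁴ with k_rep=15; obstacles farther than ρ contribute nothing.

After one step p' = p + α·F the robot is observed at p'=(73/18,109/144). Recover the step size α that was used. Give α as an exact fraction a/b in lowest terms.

α = 1/20

F_att = 5/4·(g−p) = 5/4·(1,-4) = (1.2500,-5.0000)
o1: d²=18 ≤ ρ²=33; F_rep = 15·(-3,3)/18² = (-0.1389,0.1389)
F = F_att + ΣF_rep = (1.1111,-4.8611)
Δp = p'−p = (0.0556,-0.2431); α = Δx/Fx = (1/18) / (10/9) = 1/20
check: Δy/Fy = (-35/144) / (-175/36) = 1/20 ✓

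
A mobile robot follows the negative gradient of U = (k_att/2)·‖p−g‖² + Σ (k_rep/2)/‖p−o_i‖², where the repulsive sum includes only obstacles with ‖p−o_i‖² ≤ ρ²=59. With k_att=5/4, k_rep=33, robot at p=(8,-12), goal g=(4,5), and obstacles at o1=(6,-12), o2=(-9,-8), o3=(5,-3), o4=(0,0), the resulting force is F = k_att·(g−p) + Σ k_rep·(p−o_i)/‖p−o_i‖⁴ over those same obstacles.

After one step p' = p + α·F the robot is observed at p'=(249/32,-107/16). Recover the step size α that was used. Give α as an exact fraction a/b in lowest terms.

F_att = 5/4·(g−p) = 5/4·(-4,17) = (-5.0000,21.2500)
o1: d²=4 ≤ ρ²=59; F_rep = 33·(2,0)/4² = (4.1250,0.0000)
o2: d²=305 > ρ²=59 → inactive
o3: d²=90 > ρ²=59 → inactive
o4: d²=208 > ρ²=59 → inactive
F = F_att + ΣF_rep = (-0.8750,21.2500)
Δp = p'−p = (-0.2188,5.3125); α = Δx/Fx = (-7/32) / (-7/8) = 1/4
check: Δy/Fy = (85/16) / (85/4) = 1/4 ✓

α = 1/4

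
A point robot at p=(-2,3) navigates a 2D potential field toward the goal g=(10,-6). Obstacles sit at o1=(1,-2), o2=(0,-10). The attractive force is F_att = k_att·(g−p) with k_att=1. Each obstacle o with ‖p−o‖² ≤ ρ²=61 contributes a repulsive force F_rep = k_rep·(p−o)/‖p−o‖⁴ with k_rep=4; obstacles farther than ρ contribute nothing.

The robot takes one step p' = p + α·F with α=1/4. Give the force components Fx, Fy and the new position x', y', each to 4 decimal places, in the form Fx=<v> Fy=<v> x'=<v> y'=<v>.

Fx=11.9896 Fy=-8.9827 x'=0.9974 y'=0.7543

F_att = 1·(g−p) = 1·(12,-9) = (12.0000,-9.0000)
o1: d²=34 ≤ ρ²=61; F_rep = 4·(-3,5)/34² = (-0.0104,0.0173)
o2: d²=173 > ρ²=61 → inactive
F = F_att + ΣF_rep = (11.9896,-8.9827)
p' = p + 1/4·F = (0.9974,0.7543)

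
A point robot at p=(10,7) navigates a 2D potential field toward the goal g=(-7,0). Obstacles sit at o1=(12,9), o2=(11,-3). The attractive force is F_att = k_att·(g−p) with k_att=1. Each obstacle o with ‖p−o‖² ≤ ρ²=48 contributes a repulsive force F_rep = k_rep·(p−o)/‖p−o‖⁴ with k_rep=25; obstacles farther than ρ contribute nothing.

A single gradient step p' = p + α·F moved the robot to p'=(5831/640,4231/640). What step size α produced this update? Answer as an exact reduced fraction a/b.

α = 1/20

F_att = 1·(g−p) = 1·(-17,-7) = (-17.0000,-7.0000)
o1: d²=8 ≤ ρ²=48; F_rep = 25·(-2,-2)/8² = (-0.7812,-0.7812)
o2: d²=101 > ρ²=48 → inactive
F = F_att + ΣF_rep = (-17.7812,-7.7812)
Δp = p'−p = (-0.8891,-0.3891); α = Δx/Fx = (-569/640) / (-569/32) = 1/20
check: Δy/Fy = (-249/640) / (-249/32) = 1/20 ✓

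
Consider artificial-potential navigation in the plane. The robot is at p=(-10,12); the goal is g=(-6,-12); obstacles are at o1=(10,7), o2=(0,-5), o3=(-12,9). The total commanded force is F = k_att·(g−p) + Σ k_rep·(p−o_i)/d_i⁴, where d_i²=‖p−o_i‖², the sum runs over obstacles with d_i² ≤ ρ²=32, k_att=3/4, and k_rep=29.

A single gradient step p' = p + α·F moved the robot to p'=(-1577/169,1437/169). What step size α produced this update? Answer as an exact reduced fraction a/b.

α = 1/5

F_att = 3/4·(g−p) = 3/4·(4,-24) = (3.0000,-18.0000)
o1: d²=425 > ρ²=32 → inactive
o2: d²=389 > ρ²=32 → inactive
o3: d²=13 ≤ ρ²=32; F_rep = 29·(2,3)/13² = (0.3432,0.5148)
F = F_att + ΣF_rep = (3.3432,-17.4852)
Δp = p'−p = (0.6686,-3.4970); α = Δx/Fx = (113/169) / (565/169) = 1/5
check: Δy/Fy = (-591/169) / (-2955/169) = 1/5 ✓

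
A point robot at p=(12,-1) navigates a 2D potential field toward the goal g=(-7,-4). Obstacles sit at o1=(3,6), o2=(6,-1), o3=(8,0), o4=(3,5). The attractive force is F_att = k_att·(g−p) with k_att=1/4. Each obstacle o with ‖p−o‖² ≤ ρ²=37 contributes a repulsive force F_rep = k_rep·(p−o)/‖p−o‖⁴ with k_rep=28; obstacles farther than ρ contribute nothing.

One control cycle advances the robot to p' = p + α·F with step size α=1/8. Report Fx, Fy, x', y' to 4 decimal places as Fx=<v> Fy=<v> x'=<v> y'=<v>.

F_att = 1/4·(g−p) = 1/4·(-19,-3) = (-4.7500,-0.7500)
o1: d²=130 > ρ²=37 → inactive
o2: d²=36 ≤ ρ²=37; F_rep = 28·(6,0)/36² = (0.1296,0.0000)
o3: d²=17 ≤ ρ²=37; F_rep = 28·(4,-1)/17² = (0.3875,-0.0969)
o4: d²=117 > ρ²=37 → inactive
F = F_att + ΣF_rep = (-4.2328,-0.8469)
p' = p + 1/8·F = (11.4709,-1.1059)

Fx=-4.2328 Fy=-0.8469 x'=11.4709 y'=-1.1059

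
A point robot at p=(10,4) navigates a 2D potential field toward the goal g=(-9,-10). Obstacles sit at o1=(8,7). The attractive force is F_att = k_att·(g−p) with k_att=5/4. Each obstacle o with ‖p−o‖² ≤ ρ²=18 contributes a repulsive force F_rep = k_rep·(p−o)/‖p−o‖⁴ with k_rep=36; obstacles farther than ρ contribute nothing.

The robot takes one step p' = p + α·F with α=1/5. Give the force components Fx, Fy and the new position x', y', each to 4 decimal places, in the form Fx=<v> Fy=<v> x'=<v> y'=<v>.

Fx=-23.3240 Fy=-18.1391 x'=5.3352 y'=0.3722

F_att = 5/4·(g−p) = 5/4·(-19,-14) = (-23.7500,-17.5000)
o1: d²=13 ≤ ρ²=18; F_rep = 36·(2,-3)/13² = (0.4260,-0.6391)
F = F_att + ΣF_rep = (-23.3240,-18.1391)
p' = p + 1/5·F = (5.3352,0.3722)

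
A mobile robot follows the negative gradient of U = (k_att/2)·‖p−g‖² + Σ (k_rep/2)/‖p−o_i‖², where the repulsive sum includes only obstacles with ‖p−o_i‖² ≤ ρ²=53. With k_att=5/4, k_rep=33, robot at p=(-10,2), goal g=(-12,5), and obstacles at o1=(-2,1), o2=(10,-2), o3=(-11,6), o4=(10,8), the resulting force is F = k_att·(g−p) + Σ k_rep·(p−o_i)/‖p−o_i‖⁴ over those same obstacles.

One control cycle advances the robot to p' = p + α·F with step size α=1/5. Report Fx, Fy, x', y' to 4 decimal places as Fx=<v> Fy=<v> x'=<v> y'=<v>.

F_att = 5/4·(g−p) = 5/4·(-2,3) = (-2.5000,3.7500)
o1: d²=65 > ρ²=53 → inactive
o2: d²=416 > ρ²=53 → inactive
o3: d²=17 ≤ ρ²=53; F_rep = 33·(1,-4)/17² = (0.1142,-0.4567)
o4: d²=436 > ρ²=53 → inactive
F = F_att + ΣF_rep = (-2.3858,3.2933)
p' = p + 1/5·F = (-10.4772,2.6587)

Fx=-2.3858 Fy=3.2933 x'=-10.4772 y'=2.6587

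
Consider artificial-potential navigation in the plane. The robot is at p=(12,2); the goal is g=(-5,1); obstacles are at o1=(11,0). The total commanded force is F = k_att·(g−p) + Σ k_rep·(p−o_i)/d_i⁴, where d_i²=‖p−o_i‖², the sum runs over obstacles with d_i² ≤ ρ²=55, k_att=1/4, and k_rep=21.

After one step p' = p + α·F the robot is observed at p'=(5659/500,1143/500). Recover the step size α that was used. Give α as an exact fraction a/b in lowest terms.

α = 1/5

F_att = 1/4·(g−p) = 1/4·(-17,-1) = (-4.2500,-0.2500)
o1: d²=5 ≤ ρ²=55; F_rep = 21·(1,2)/5² = (0.8400,1.6800)
F = F_att + ΣF_rep = (-3.4100,1.4300)
Δp = p'−p = (-0.6820,0.2860); α = Δx/Fx = (-341/500) / (-341/100) = 1/5
check: Δy/Fy = (143/500) / (143/100) = 1/5 ✓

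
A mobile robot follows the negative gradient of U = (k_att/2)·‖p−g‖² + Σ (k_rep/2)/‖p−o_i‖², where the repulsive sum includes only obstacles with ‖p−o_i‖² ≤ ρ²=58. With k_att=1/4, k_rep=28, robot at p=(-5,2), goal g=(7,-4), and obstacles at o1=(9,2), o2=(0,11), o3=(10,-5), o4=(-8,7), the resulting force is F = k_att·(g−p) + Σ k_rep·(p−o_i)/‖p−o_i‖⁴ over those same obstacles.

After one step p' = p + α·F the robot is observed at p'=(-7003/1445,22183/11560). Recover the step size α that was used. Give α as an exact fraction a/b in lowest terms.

α = 1/20

F_att = 1/4·(g−p) = 1/4·(12,-6) = (3.0000,-1.5000)
o1: d²=196 > ρ²=58 → inactive
o2: d²=106 > ρ²=58 → inactive
o3: d²=274 > ρ²=58 → inactive
o4: d²=34 ≤ ρ²=58; F_rep = 28·(3,-5)/34² = (0.0727,-0.1211)
F = F_att + ΣF_rep = (3.0727,-1.6211)
Δp = p'−p = (0.1536,-0.0811); α = Δx/Fx = (222/1445) / (888/289) = 1/20
check: Δy/Fy = (-937/11560) / (-937/578) = 1/20 ✓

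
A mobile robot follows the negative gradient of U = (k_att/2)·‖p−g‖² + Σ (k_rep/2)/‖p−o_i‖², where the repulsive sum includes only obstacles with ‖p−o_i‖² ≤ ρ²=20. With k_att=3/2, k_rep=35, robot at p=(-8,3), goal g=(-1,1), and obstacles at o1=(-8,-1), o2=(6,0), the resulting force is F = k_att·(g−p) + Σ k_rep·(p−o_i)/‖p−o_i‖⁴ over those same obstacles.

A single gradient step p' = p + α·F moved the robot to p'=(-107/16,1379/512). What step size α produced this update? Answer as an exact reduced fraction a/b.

α = 1/8

F_att = 3/2·(g−p) = 3/2·(7,-2) = (10.5000,-3.0000)
o1: d²=16 ≤ ρ²=20; F_rep = 35·(0,4)/16² = (0.0000,0.5469)
o2: d²=205 > ρ²=20 → inactive
F = F_att + ΣF_rep = (10.5000,-2.4531)
Δp = p'−p = (1.3125,-0.3066); α = Δx/Fx = (21/16) / (21/2) = 1/8
check: Δy/Fy = (-157/512) / (-157/64) = 1/8 ✓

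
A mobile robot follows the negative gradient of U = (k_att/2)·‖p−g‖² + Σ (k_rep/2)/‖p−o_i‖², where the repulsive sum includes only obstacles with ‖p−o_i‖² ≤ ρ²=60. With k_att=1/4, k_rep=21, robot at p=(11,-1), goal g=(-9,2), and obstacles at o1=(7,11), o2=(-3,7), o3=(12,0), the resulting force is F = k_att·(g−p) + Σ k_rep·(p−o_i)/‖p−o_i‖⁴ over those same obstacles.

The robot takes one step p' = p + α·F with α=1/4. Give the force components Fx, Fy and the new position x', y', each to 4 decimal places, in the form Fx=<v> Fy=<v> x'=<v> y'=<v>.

F_att = 1/4·(g−p) = 1/4·(-20,3) = (-5.0000,0.7500)
o1: d²=160 > ρ²=60 → inactive
o2: d²=260 > ρ²=60 → inactive
o3: d²=2 ≤ ρ²=60; F_rep = 21·(-1,-1)/2² = (-5.2500,-5.2500)
F = F_att + ΣF_rep = (-10.2500,-4.5000)
p' = p + 1/4·F = (8.4375,-2.1250)

Fx=-10.2500 Fy=-4.5000 x'=8.4375 y'=-2.1250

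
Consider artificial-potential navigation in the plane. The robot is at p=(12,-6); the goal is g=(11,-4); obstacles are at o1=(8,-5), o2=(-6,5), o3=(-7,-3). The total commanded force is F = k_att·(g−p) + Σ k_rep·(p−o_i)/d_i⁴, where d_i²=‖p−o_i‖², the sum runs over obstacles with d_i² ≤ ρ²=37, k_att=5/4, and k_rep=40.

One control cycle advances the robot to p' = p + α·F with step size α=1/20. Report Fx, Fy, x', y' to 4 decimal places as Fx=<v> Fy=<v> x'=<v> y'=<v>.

F_att = 5/4·(g−p) = 5/4·(-1,2) = (-1.2500,2.5000)
o1: d²=17 ≤ ρ²=37; F_rep = 40·(4,-1)/17² = (0.5536,-0.1384)
o2: d²=445 > ρ²=37 → inactive
o3: d²=370 > ρ²=37 → inactive
F = F_att + ΣF_rep = (-0.6964,2.3616)
p' = p + 1/20·F = (11.9652,-5.8819)

Fx=-0.6964 Fy=2.3616 x'=11.9652 y'=-5.8819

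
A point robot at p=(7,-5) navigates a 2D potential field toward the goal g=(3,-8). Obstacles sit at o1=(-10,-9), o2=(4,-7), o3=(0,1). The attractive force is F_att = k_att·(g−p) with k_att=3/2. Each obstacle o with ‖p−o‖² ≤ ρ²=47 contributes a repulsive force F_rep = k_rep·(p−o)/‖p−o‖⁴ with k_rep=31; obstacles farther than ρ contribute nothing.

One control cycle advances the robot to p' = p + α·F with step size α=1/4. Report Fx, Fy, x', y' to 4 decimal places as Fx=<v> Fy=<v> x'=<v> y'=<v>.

F_att = 3/2·(g−p) = 3/2·(-4,-3) = (-6.0000,-4.5000)
o1: d²=305 > ρ²=47 → inactive
o2: d²=13 ≤ ρ²=47; F_rep = 31·(3,2)/13² = (0.5503,0.3669)
o3: d²=85 > ρ²=47 → inactive
F = F_att + ΣF_rep = (-5.4497,-4.1331)
p' = p + 1/4·F = (5.6376,-6.0333)

Fx=-5.4497 Fy=-4.1331 x'=5.6376 y'=-6.0333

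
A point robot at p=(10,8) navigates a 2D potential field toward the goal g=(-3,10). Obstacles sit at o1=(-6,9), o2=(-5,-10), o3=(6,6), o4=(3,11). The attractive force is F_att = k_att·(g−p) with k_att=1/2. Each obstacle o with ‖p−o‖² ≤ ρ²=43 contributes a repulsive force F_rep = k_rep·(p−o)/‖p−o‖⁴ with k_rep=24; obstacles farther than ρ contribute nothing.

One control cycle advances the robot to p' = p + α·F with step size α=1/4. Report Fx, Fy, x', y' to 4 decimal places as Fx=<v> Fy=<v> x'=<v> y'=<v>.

F_att = 1/2·(g−p) = 1/2·(-13,2) = (-6.5000,1.0000)
o1: d²=257 > ρ²=43 → inactive
o2: d²=549 > ρ²=43 → inactive
o3: d²=20 ≤ ρ²=43; F_rep = 24·(4,2)/20² = (0.2400,0.1200)
o4: d²=58 > ρ²=43 → inactive
F = F_att + ΣF_rep = (-6.2600,1.1200)
p' = p + 1/4·F = (8.4350,8.2800)

Fx=-6.2600 Fy=1.1200 x'=8.4350 y'=8.2800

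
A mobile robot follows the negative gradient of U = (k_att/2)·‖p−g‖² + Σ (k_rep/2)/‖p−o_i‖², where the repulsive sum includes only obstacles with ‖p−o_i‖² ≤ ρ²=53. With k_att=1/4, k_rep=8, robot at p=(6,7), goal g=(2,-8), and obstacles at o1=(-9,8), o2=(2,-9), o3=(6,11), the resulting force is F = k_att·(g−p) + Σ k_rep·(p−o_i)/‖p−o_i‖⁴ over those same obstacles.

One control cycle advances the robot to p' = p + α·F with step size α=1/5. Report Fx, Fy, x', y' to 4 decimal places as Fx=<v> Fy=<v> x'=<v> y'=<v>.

Fx=-1.0000 Fy=-3.8750 x'=5.8000 y'=6.2250

F_att = 1/4·(g−p) = 1/4·(-4,-15) = (-1.0000,-3.7500)
o1: d²=226 > ρ²=53 → inactive
o2: d²=272 > ρ²=53 → inactive
o3: d²=16 ≤ ρ²=53; F_rep = 8·(0,-4)/16² = (0.0000,-0.1250)
F = F_att + ΣF_rep = (-1.0000,-3.8750)
p' = p + 1/5·F = (5.8000,6.2250)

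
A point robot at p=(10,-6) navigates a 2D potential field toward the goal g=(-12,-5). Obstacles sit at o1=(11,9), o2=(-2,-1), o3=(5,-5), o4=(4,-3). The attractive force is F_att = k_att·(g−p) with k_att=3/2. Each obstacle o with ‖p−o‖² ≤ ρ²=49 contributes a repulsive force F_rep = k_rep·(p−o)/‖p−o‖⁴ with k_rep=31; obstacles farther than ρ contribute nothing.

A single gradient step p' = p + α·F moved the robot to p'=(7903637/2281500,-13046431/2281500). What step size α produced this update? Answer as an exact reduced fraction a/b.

α = 1/5

F_att = 3/2·(g−p) = 3/2·(-22,1) = (-33.0000,1.5000)
o1: d²=226 > ρ²=49 → inactive
o2: d²=169 > ρ²=49 → inactive
o3: d²=26 ≤ ρ²=49; F_rep = 31·(5,-1)/26² = (0.2293,-0.0459)
o4: d²=45 ≤ ρ²=49; F_rep = 31·(6,-3)/45² = (0.0919,-0.0459)
F = F_att + ΣF_rep = (-32.6789,1.4082)
Δp = p'−p = (-6.5358,0.2816); α = Δx/Fx = (-14911363/2281500) / (-14911363/456300) = 1/5
check: Δy/Fy = (642569/2281500) / (642569/456300) = 1/5 ✓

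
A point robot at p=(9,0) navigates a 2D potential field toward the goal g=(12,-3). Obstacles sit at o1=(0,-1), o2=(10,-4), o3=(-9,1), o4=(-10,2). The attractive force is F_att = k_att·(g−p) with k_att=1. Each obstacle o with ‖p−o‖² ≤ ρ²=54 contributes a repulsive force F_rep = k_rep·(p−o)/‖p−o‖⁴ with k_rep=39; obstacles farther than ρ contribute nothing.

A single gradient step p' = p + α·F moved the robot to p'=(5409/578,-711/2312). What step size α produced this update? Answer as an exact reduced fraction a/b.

α = 1/8

F_att = 1·(g−p) = 1·(3,-3) = (3.0000,-3.0000)
o1: d²=82 > ρ²=54 → inactive
o2: d²=17 ≤ ρ²=54; F_rep = 39·(-1,4)/17² = (-0.1349,0.5398)
o3: d²=325 > ρ²=54 → inactive
o4: d²=365 > ρ²=54 → inactive
F = F_att + ΣF_rep = (2.8651,-2.4602)
Δp = p'−p = (0.3581,-0.3075); α = Δx/Fx = (207/578) / (828/289) = 1/8
check: Δy/Fy = (-711/2312) / (-711/289) = 1/8 ✓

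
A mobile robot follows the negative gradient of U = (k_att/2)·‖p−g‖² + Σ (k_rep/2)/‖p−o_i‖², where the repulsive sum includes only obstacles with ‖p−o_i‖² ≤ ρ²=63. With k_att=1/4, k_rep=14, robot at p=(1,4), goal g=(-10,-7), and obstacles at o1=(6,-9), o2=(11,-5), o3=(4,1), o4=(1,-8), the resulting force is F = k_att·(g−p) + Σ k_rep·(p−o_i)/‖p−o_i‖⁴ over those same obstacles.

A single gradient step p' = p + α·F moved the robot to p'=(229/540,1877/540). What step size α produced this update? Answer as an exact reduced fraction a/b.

α = 1/5

F_att = 1/4·(g−p) = 1/4·(-11,-11) = (-2.7500,-2.7500)
o1: d²=194 > ρ²=63 → inactive
o2: d²=181 > ρ²=63 → inactive
o3: d²=18 ≤ ρ²=63; F_rep = 14·(-3,3)/18² = (-0.1296,0.1296)
o4: d²=144 > ρ²=63 → inactive
F = F_att + ΣF_rep = (-2.8796,-2.6204)
Δp = p'−p = (-0.5759,-0.5241); α = Δx/Fx = (-311/540) / (-311/108) = 1/5
check: Δy/Fy = (-283/540) / (-283/108) = 1/5 ✓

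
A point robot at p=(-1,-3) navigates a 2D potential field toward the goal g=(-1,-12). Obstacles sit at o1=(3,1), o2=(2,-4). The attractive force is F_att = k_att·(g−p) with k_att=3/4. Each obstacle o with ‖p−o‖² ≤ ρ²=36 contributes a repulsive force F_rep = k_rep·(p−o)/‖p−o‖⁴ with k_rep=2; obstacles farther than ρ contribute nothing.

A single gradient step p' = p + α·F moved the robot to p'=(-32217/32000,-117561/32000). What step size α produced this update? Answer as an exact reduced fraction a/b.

F_att = 3/4·(g−p) = 3/4·(0,-9) = (0.0000,-6.7500)
o1: d²=32 ≤ ρ²=36; F_rep = 2·(-4,-4)/32² = (-0.0078,-0.0078)
o2: d²=10 ≤ ρ²=36; F_rep = 2·(-3,1)/10² = (-0.0600,0.0200)
F = F_att + ΣF_rep = (-0.0678,-6.7378)
Δp = p'−p = (-0.0068,-0.6738); α = Δx/Fx = (-217/32000) / (-217/3200) = 1/10
check: Δy/Fy = (-21561/32000) / (-21561/3200) = 1/10 ✓

α = 1/10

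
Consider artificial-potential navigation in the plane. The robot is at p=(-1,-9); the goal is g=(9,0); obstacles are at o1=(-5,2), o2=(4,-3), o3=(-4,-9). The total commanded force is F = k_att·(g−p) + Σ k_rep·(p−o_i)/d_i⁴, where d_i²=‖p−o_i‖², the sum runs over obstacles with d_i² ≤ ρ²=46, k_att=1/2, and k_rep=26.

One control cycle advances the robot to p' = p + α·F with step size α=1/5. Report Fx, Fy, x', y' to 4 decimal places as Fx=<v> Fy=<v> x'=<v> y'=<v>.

F_att = 1/2·(g−p) = 1/2·(10,9) = (5.0000,4.5000)
o1: d²=137 > ρ²=46 → inactive
o2: d²=61 > ρ²=46 → inactive
o3: d²=9 ≤ ρ²=46; F_rep = 26·(3,0)/9² = (0.9630,0.0000)
F = F_att + ΣF_rep = (5.9630,4.5000)
p' = p + 1/5·F = (0.1926,-8.1000)

Fx=5.9630 Fy=4.5000 x'=0.1926 y'=-8.1000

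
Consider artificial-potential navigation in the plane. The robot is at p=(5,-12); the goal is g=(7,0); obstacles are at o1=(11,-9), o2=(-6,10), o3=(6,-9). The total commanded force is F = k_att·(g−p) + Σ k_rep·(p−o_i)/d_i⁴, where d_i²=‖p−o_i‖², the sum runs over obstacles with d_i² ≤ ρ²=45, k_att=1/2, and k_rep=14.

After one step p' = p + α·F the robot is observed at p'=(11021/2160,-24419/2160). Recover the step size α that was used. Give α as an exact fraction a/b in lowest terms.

α = 1/8

F_att = 1/2·(g−p) = 1/2·(2,12) = (1.0000,6.0000)
o1: d²=45 ≤ ρ²=45; F_rep = 14·(-6,-3)/45² = (-0.0415,-0.0207)
o2: d²=605 > ρ²=45 → inactive
o3: d²=10 ≤ ρ²=45; F_rep = 14·(-1,-3)/10² = (-0.1400,-0.4200)
F = F_att + ΣF_rep = (0.8185,5.5593)
Δp = p'−p = (0.1023,0.6949); α = Δx/Fx = (221/2160) / (221/270) = 1/8
check: Δy/Fy = (1501/2160) / (1501/270) = 1/8 ✓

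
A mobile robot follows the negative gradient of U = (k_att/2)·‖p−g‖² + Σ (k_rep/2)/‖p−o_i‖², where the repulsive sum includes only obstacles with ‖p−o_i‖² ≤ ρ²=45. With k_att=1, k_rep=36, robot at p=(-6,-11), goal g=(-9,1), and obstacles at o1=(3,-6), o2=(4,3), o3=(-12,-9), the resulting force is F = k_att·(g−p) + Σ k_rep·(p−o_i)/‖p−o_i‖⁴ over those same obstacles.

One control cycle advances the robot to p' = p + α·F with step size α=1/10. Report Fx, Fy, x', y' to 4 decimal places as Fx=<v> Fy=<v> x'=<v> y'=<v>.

F_att = 1·(g−p) = 1·(-3,12) = (-3.0000,12.0000)
o1: d²=106 > ρ²=45 → inactive
o2: d²=296 > ρ²=45 → inactive
o3: d²=40 ≤ ρ²=45; F_rep = 36·(6,-2)/40² = (0.1350,-0.0450)
F = F_att + ΣF_rep = (-2.8650,11.9550)
p' = p + 1/10·F = (-6.2865,-9.8045)

Fx=-2.8650 Fy=11.9550 x'=-6.2865 y'=-9.8045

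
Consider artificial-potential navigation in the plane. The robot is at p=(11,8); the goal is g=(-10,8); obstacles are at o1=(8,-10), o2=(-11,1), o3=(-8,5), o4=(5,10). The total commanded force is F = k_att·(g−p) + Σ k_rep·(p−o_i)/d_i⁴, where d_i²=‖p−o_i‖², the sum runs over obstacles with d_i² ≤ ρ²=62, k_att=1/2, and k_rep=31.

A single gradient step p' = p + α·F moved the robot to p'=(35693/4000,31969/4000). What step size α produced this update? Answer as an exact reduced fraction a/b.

α = 1/5

F_att = 1/2·(g−p) = 1/2·(-21,0) = (-10.5000,0.0000)
o1: d²=333 > ρ²=62 → inactive
o2: d²=533 > ρ²=62 → inactive
o3: d²=370 > ρ²=62 → inactive
o4: d²=40 ≤ ρ²=62; F_rep = 31·(6,-2)/40² = (0.1163,-0.0387)
F = F_att + ΣF_rep = (-10.3837,-0.0387)
Δp = p'−p = (-2.0768,-0.0077); α = Δx/Fx = (-8307/4000) / (-8307/800) = 1/5
check: Δy/Fy = (-31/4000) / (-31/800) = 1/5 ✓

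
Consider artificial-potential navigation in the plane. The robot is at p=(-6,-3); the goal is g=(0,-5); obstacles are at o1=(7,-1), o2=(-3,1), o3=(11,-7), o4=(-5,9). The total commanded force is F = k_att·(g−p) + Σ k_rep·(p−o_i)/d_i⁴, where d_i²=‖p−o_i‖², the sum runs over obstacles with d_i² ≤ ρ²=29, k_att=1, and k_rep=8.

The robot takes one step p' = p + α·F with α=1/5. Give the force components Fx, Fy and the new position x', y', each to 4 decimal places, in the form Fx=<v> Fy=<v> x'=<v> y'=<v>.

Fx=5.9616 Fy=-2.0512 x'=-4.8077 y'=-3.4102

F_att = 1·(g−p) = 1·(6,-2) = (6.0000,-2.0000)
o1: d²=173 > ρ²=29 → inactive
o2: d²=25 ≤ ρ²=29; F_rep = 8·(-3,-4)/25² = (-0.0384,-0.0512)
o3: d²=305 > ρ²=29 → inactive
o4: d²=145 > ρ²=29 → inactive
F = F_att + ΣF_rep = (5.9616,-2.0512)
p' = p + 1/5·F = (-4.8077,-3.4102)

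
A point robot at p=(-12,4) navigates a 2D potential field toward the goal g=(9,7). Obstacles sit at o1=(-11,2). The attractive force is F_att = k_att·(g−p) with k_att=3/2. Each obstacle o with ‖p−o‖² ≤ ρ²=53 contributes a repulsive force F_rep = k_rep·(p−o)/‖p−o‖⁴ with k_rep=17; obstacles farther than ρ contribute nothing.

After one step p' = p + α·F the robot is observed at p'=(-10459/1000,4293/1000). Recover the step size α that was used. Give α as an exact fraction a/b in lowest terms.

F_att = 3/2·(g−p) = 3/2·(21,3) = (31.5000,4.5000)
o1: d²=5 ≤ ρ²=53; F_rep = 17·(-1,2)/5² = (-0.6800,1.3600)
F = F_att + ΣF_rep = (30.8200,5.8600)
Δp = p'−p = (1.5410,0.2930); α = Δx/Fx = (1541/1000) / (1541/50) = 1/20
check: Δy/Fy = (293/1000) / (293/50) = 1/20 ✓

α = 1/20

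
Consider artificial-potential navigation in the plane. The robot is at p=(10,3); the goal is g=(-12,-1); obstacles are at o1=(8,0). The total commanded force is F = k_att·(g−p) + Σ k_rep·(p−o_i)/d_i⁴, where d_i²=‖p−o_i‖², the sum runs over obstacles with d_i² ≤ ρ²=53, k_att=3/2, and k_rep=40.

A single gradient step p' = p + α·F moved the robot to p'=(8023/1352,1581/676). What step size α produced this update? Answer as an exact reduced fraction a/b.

F_att = 3/2·(g−p) = 3/2·(-22,-4) = (-33.0000,-6.0000)
o1: d²=13 ≤ ρ²=53; F_rep = 40·(2,3)/13² = (0.4734,0.7101)
F = F_att + ΣF_rep = (-32.5266,-5.2899)
Δp = p'−p = (-4.0658,-0.6612); α = Δx/Fx = (-5497/1352) / (-5497/169) = 1/8
check: Δy/Fy = (-447/676) / (-894/169) = 1/8 ✓

α = 1/8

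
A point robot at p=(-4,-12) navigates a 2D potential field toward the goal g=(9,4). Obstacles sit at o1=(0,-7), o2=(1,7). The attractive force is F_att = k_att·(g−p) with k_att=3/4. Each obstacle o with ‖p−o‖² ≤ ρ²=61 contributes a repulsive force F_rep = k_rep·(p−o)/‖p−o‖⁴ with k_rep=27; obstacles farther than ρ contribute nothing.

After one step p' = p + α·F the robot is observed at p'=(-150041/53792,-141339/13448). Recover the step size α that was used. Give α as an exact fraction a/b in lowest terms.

α = 1/8

F_att = 3/4·(g−p) = 3/4·(13,16) = (9.7500,12.0000)
o1: d²=41 ≤ ρ²=61; F_rep = 27·(-4,-5)/41² = (-0.0642,-0.0803)
o2: d²=386 > ρ²=61 → inactive
F = F_att + ΣF_rep = (9.6858,11.9197)
Δp = p'−p = (1.2107,1.4900); α = Δx/Fx = (65127/53792) / (65127/6724) = 1/8
check: Δy/Fy = (20037/13448) / (20037/1681) = 1/8 ✓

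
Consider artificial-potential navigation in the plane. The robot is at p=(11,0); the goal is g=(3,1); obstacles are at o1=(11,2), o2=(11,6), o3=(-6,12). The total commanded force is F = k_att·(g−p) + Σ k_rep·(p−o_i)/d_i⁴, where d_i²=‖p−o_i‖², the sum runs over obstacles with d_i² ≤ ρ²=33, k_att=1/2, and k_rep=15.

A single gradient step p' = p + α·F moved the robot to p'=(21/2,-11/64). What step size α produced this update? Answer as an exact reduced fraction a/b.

F_att = 1/2·(g−p) = 1/2·(-8,1) = (-4.0000,0.5000)
o1: d²=4 ≤ ρ²=33; F_rep = 15·(0,-2)/4² = (0.0000,-1.8750)
o2: d²=36 > ρ²=33 → inactive
o3: d²=433 > ρ²=33 → inactive
F = F_att + ΣF_rep = (-4.0000,-1.3750)
Δp = p'−p = (-0.5000,-0.1719); α = Δx/Fx = (-1/2) / (-4) = 1/8
check: Δy/Fy = (-11/64) / (-11/8) = 1/8 ✓

α = 1/8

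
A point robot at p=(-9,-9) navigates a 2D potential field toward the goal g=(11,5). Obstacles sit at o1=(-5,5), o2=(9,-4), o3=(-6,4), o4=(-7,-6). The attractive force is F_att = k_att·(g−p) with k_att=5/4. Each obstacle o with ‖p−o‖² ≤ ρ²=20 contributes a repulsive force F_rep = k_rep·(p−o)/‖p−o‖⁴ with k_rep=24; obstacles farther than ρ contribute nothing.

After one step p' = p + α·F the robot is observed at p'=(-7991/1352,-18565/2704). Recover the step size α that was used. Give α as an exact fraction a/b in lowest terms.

α = 1/8

F_att = 5/4·(g−p) = 5/4·(20,14) = (25.0000,17.5000)
o1: d²=212 > ρ²=20 → inactive
o2: d²=349 > ρ²=20 → inactive
o3: d²=178 > ρ²=20 → inactive
o4: d²=13 ≤ ρ²=20; F_rep = 24·(-2,-3)/13² = (-0.2840,-0.4260)
F = F_att + ΣF_rep = (24.7160,17.0740)
Δp = p'−p = (3.0895,2.1342); α = Δx/Fx = (4177/1352) / (4177/169) = 1/8
check: Δy/Fy = (5771/2704) / (5771/338) = 1/8 ✓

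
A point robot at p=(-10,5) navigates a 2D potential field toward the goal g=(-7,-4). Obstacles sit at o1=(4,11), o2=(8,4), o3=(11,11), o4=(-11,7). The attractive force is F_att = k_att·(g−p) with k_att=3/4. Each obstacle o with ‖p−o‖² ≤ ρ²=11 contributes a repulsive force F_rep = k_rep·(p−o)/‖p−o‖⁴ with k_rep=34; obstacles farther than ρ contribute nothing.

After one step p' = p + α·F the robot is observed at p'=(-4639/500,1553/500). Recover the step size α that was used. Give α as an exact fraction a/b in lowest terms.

α = 1/5

F_att = 3/4·(g−p) = 3/4·(3,-9) = (2.2500,-6.7500)
o1: d²=232 > ρ²=11 → inactive
o2: d²=325 > ρ²=11 → inactive
o3: d²=477 > ρ²=11 → inactive
o4: d²=5 ≤ ρ²=11; F_rep = 34·(1,-2)/5² = (1.3600,-2.7200)
F = F_att + ΣF_rep = (3.6100,-9.4700)
Δp = p'−p = (0.7220,-1.8940); α = Δx/Fx = (361/500) / (361/100) = 1/5
check: Δy/Fy = (-947/500) / (-947/100) = 1/5 ✓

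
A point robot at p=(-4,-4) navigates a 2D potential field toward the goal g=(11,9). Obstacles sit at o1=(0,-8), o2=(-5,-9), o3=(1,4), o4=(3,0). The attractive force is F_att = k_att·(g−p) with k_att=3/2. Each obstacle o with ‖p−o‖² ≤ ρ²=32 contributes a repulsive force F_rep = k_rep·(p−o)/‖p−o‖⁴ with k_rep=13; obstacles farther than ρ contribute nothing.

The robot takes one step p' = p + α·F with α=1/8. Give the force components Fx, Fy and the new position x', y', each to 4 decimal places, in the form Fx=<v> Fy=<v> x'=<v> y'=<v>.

F_att = 3/2·(g−p) = 3/2·(15,13) = (22.5000,19.5000)
o1: d²=32 ≤ ρ²=32; F_rep = 13·(-4,4)/32² = (-0.0508,0.0508)
o2: d²=26 ≤ ρ²=32; F_rep = 13·(1,5)/26² = (0.0192,0.0962)
o3: d²=89 > ρ²=32 → inactive
o4: d²=65 > ρ²=32 → inactive
F = F_att + ΣF_rep = (22.4684,19.6469)
p' = p + 1/8·F = (-1.1914,-1.5441)

Fx=22.4684 Fy=19.6469 x'=-1.1914 y'=-1.5441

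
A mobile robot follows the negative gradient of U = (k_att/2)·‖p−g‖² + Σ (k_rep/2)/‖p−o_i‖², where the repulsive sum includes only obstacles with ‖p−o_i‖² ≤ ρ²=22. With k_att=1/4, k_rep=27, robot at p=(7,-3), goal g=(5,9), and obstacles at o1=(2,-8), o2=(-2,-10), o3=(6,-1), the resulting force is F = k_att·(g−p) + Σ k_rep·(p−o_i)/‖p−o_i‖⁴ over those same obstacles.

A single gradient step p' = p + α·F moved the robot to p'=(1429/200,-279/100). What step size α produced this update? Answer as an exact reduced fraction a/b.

α = 1/4

F_att = 1/4·(g−p) = 1/4·(-2,12) = (-0.5000,3.0000)
o1: d²=50 > ρ²=22 → inactive
o2: d²=130 > ρ²=22 → inactive
o3: d²=5 ≤ ρ²=22; F_rep = 27·(1,-2)/5² = (1.0800,-2.1600)
F = F_att + ΣF_rep = (0.5800,0.8400)
Δp = p'−p = (0.1450,0.2100); α = Δx/Fx = (29/200) / (29/50) = 1/4
check: Δy/Fy = (21/100) / (21/25) = 1/4 ✓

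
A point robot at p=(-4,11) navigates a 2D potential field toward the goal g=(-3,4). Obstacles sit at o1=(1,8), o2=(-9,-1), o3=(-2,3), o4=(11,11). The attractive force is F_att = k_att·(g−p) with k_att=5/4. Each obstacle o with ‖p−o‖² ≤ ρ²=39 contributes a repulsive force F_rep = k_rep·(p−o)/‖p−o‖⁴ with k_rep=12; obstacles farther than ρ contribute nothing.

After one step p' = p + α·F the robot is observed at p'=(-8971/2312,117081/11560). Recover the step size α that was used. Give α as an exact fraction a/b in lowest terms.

F_att = 5/4·(g−p) = 5/4·(1,-7) = (1.2500,-8.7500)
o1: d²=34 ≤ ρ²=39; F_rep = 12·(-5,3)/34² = (-0.0519,0.0311)
o2: d²=169 > ρ²=39 → inactive
o3: d²=68 > ρ²=39 → inactive
o4: d²=225 > ρ²=39 → inactive
F = F_att + ΣF_rep = (1.1981,-8.7189)
Δp = p'−p = (0.1198,-0.8719); α = Δx/Fx = (277/2312) / (1385/1156) = 1/10
check: Δy/Fy = (-10079/11560) / (-10079/1156) = 1/10 ✓

α = 1/10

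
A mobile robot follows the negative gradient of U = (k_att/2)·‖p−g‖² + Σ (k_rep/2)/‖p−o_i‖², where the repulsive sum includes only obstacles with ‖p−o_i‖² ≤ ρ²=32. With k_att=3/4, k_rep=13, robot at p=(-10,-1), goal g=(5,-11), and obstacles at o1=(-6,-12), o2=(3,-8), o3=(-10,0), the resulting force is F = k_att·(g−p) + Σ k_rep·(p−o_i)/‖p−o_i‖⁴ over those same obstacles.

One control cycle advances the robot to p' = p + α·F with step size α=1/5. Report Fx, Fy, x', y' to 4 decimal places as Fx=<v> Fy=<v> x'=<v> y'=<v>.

F_att = 3/4·(g−p) = 3/4·(15,-10) = (11.2500,-7.5000)
o1: d²=137 > ρ²=32 → inactive
o2: d²=218 > ρ²=32 → inactive
o3: d²=1 ≤ ρ²=32; F_rep = 13·(0,-1)/1² = (0.0000,-13.0000)
F = F_att + ΣF_rep = (11.2500,-20.5000)
p' = p + 1/5·F = (-7.7500,-5.1000)

Fx=11.2500 Fy=-20.5000 x'=-7.7500 y'=-5.1000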